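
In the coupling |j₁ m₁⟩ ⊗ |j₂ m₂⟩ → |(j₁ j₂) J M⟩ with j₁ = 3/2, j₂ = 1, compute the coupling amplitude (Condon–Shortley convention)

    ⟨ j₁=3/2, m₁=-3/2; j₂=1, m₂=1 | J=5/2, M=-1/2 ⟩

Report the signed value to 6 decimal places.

√[6·0!3!2!/6! · 0!3!2!0!2!3!] = √(72/5)
  +(−1)^0/∏(0,0,3,2,0,0)! = 1/12  (running 1/12)
⟨..|..⟩ = √(72/5)·(1/12) = +0.316228

+0.316228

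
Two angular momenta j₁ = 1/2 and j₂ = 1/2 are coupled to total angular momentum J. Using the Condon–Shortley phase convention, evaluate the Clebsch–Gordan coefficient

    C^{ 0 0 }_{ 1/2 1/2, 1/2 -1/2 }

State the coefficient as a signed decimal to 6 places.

triangle: 1!·0!·0!/2! = 1/2
(j±m)!: 1!·0!·0!·1!·0!·0! = 1
prefactor² = (2J+1)·Δ·N² = 1/2
  k=0: +1/(0!·1!·0!·0!·0!·0!) = 1
Σ = 1  ⇒  CG² = 1/2·1² = 1/2
CG = +√(1/2) = +0.707107

+0.707107  (= +√(1/2))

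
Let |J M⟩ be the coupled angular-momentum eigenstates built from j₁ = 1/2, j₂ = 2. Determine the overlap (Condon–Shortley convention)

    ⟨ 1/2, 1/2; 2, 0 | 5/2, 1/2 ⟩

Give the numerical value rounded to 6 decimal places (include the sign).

+√(3/5) ≈ +0.774597

triangle: 0!*1!*4!/6! = 24/720
(j±m)!: 1!*0!*2!*2!*3!*2! = 48
prefactor² = (2J+1)*Δ*N² = 48/5
  k=0: +1/(0!*0!*0!*2!*1!*2!) = 1/4
Σ = 1/4  ⇒  CG² = 48/5*1/4² = 3/5
CG = +√(3/5) = +0.774597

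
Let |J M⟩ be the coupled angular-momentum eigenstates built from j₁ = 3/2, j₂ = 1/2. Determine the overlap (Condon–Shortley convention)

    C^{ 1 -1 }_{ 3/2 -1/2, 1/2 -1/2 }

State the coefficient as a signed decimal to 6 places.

j₁+j₂−J=1  J+j₁−j₂=2  J−j₁+j₂=0  j₁+j₂+J+1=4
(j₁±m₁, j₂±m₂, J±M) = (1,2,0,1,0,2)
P² = 1
sum k=0..0:
  [0] +1/2 = 1/2
S = 1/2
C² = P²·S² = 1/4 ; C = +0.500000

+0.500000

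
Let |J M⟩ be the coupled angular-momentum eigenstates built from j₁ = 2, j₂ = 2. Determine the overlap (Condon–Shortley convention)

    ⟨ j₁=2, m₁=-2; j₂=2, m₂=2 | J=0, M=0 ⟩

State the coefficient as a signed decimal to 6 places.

triangle: 4!·0!·0!/5! = 24/120
(j±m)!: 0!·4!·4!·0!·0!·0! = 576
prefactor² = (2J+1)·Δ·N² = 576/5
  k=4: +1/(4!·0!·0!·0!·0!·0!) = 1/24
Σ = 1/24  ⇒  CG² = 576/5·1/24² = 1/5
CG = +√(1/5) = +0.447214

+√(1/5) = +0.447214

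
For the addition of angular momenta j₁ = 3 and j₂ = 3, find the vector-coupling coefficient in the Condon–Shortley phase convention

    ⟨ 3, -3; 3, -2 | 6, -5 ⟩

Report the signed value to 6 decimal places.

triangle: 0!×6!×6!/13! = 518400/6227020800
(j±m)!: 0!×6!×1!×5!×1!×11! = 3448811520000
prefactor² = (2J+1)×Δ×N² = 3732480000
  k=0: +1/(0!×0!×6!×1!×0!×5!) = 1/86400
Σ = 1/86400  ⇒  CG² = 3732480000×1/86400² = 1/2
CG = +√(1/2) = +0.707107

+√(1/2) = +0.707107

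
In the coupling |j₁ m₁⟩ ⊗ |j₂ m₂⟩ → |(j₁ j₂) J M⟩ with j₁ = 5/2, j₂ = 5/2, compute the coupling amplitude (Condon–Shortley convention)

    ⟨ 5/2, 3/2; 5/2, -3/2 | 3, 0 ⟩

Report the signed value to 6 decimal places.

+√(49/180) ≈ +0.521749

√[7·2!3!3!/9! · 4!1!1!4!3!3!] = √(144/5)
  +(−1)^0/∏(0,2,1,1,2,2)! = 1/8  (running 1/8)
  +(−1)^1/∏(1,1,0,0,3,3)! = -1/36  (running 7/72)
⟨..|..⟩ = √(144/5)·(7/72) = +0.521749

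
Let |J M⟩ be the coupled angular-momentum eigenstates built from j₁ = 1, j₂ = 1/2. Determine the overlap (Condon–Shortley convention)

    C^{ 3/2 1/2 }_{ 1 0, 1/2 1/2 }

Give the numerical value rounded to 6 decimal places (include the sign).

+0.816497

triangle: 0!·2!·1!/4! = 2/24
(j±m)!: 1!·1!·1!·0!·2!·1! = 2
prefactor² = (2J+1)·Δ·N² = 2/3
  k=0: +1/(0!·0!·1!·1!·1!·0!) = 1
Σ = 1  ⇒  CG² = 2/3·1² = 2/3
CG = +√(2/3) = +0.816497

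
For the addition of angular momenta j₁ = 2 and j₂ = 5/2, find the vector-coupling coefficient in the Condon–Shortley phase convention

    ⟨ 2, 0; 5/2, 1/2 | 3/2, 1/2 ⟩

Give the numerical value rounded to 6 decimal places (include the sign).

j₁+j₂−J=3  J+j₁−j₂=1  J−j₁+j₂=2  j₁+j₂+J+1=7
(j₁±m₁, j₂±m₂, J±M) = (2,2,3,2,2,1)
P² = 32/35
sum k=1..2:
  [1] −1/4 = -1/4
  [2] +1/2 = 1/2
S = 1/4
C² = P²·S² = 2/35 ; C = +0.239046

+√(2/35) ≈ +0.239046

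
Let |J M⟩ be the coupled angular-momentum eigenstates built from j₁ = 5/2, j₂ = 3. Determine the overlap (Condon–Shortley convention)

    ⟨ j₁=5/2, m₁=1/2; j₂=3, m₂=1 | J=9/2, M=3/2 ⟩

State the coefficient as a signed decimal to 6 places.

-0.147122

√[10·1!4!5!/11! · 3!2!4!2!6!3!] = √(138240/77)
  +(−1)^0/∏(0,1,2,4,2,1)! = 1/96  (running 1/96)
  +(−1)^1/∏(1,0,1,3,3,2)! = -1/72  (running -1/288)
⟨..|..⟩ = √(138240/77)·(-1/288) = -0.147122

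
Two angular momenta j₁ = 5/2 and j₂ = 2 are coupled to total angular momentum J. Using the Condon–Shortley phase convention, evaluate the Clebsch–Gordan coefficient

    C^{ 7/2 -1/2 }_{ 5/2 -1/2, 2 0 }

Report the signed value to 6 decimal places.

-0.195180  (= −√(4/105))

√[8·1!4!3!/9! · 2!3!2!2!3!4!] = √(768/35)
  +(−1)^0/∏(0,1,3,2,1,1)! = 1/12  (running 1/12)
  +(−1)^1/∏(1,0,2,1,2,2)! = -1/8  (running -1/24)
⟨..|..⟩ = √(768/35)·(-1/24) = -0.195180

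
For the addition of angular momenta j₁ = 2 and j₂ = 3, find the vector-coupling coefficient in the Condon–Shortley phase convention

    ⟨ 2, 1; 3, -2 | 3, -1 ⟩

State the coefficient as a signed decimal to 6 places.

+0.500000  (= +√(1/4))

triangle: 2!×2!×4!/9! = 96/362880
(j±m)!: 3!×1!×1!×5!×2!×4! = 34560
prefactor² = (2J+1)×Δ×N² = 64
  k=0: +1/(0!×2!×1!×1!×1!×3!) = 1/12
  k=1: −1/(1!×1!×0!×0!×2!×4!) = -1/48
Σ = 1/16  ⇒  CG² = 64×1/16² = 1/4
CG = +√(1/4) = +0.500000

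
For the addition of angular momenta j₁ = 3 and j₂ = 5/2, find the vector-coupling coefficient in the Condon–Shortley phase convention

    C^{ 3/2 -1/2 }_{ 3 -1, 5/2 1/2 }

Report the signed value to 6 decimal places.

-0.097590  (= −√(1/105))

triangle: 4!×2!×1!/8! = 48/40320
(j±m)!: 2!×4!×3!×2!×1!×2! = 1152
prefactor² = (2J+1)×Δ×N² = 192/35
  k=2: +1/(2!×2!×2!×1!×0!×0!) = 1/8
  k=3: −1/(3!×1!×1!×0!×1!×1!) = -1/6
Σ = -1/24  ⇒  CG² = 192/35×(-1/24)² = 1/105
CG = −√(1/105) = -0.097590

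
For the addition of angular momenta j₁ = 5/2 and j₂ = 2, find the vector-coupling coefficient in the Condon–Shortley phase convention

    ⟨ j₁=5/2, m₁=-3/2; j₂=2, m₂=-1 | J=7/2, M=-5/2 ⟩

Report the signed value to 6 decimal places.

-0.125988  (= −√(1/63))

j₁+j₂−J=1  J+j₁−j₂=4  J−j₁+j₂=3  j₁+j₂+J+1=9
(j₁±m₁, j₂±m₂, J±M) = (1,4,1,3,1,6)
P² = 2304/7
sum k=0..1:
  [0] +1/48 = 1/48
  [1] −1/36 = -1/36
S = -1/144
C² = P²·S² = 1/63 ; C = -0.125988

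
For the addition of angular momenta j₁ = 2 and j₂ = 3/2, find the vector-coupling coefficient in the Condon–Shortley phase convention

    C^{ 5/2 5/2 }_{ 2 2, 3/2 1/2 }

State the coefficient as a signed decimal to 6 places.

+0.755929

triangle: 1!*3!*2!/7! = 12/5040
(j±m)!: 4!*0!*2!*1!*5!*0! = 5760
prefactor² = (2J+1)*Δ*N² = 576/7
  k=0: +1/(0!*1!*0!*2!*3!*0!) = 1/12
Σ = 1/12  ⇒  CG² = 576/7*1/12² = 4/7
CG = +√(4/7) = +0.755929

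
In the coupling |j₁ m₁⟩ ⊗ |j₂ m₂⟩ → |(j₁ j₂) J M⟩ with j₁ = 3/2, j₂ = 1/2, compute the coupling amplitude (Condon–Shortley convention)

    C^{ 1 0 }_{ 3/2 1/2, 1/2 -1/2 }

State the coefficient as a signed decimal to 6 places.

+√(1/2) = +0.707107

triangle: 1!*2!*0!/4! = 2/24
(j±m)!: 2!*1!*0!*1!*1!*1! = 2
prefactor² = (2J+1)*Δ*N² = 1/2
  k=0: +1/(0!*1!*1!*0!*1!*0!) = 1
Σ = 1  ⇒  CG² = 1/2*1² = 1/2
CG = +√(1/2) = +0.707107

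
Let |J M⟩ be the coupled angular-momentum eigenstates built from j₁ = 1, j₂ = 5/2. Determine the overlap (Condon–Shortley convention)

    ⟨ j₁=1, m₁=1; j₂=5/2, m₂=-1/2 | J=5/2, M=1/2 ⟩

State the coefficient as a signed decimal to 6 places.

+√(18/35) = +0.717137

triangle: 1!×1!×4!/7! = 24/5040
(j±m)!: 2!×0!×2!×3!×3!×2! = 288
prefactor² = (2J+1)×Δ×N² = 288/35
  k=0: +1/(0!×1!×0!×2!×1!×2!) = 1/4
Σ = 1/4  ⇒  CG² = 288/35×1/4² = 18/35
CG = +√(18/35) = +0.717137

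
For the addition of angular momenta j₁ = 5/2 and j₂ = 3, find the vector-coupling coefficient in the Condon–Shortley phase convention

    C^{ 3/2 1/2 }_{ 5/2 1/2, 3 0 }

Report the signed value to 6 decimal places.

+0.338062

√[4·4!1!2!/8! · 3!2!3!3!2!1!] = √(144/35)
  +(−1)^1/∏(1,3,1,2,0,0)! = -1/12  (running -1/12)
  +(−1)^2/∏(2,2,0,1,1,1)! = 1/4  (running 1/6)
⟨..|..⟩ = √(144/35)·(1/6) = +0.338062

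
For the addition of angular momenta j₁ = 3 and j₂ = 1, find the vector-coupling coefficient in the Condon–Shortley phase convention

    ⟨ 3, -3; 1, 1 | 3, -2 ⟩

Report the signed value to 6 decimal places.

√[7·1!5!1!/8! · 0!6!2!0!1!5!] = √(3600)
  +(−1)^1/∏(1,0,5,1,0,0)! = -1/120  (running -1/120)
⟨..|..⟩ = √(3600)·(-1/120) = -0.500000

−√(1/4) = -0.500000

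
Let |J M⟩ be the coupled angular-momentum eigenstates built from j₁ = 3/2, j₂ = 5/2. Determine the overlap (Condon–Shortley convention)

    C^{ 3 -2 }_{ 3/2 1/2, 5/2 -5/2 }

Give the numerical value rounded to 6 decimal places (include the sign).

+0.645497  (= +√(5/12))

triangle: 1!*2!*4!/8! = 48/40320
(j±m)!: 2!*1!*0!*5!*1!*5! = 28800
prefactor² = (2J+1)*Δ*N² = 240
  k=0: +1/(0!*1!*1!*0!*1!*4!) = 1/24
Σ = 1/24  ⇒  CG² = 240*1/24² = 5/12
CG = +√(5/12) = +0.645497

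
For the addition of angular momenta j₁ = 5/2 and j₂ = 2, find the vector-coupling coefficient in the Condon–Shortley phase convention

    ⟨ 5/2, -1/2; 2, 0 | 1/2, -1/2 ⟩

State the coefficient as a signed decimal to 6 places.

+√(1/5) = +0.447214

√[2·4!1!0!/6! · 2!3!2!2!0!1!] = √(16/5)
  +(−1)^2/∏(2,2,1,0,0,0)! = 1/4  (running 1/4)
⟨..|..⟩ = √(16/5)·(1/4) = +0.447214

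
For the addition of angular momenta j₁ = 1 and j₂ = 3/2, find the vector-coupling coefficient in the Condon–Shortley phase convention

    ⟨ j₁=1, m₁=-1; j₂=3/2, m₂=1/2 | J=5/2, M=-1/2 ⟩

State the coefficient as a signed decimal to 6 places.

+√(3/10) ≈ +0.547723

√[6·0!2!3!/6! · 0!2!2!1!2!3!] = √(24/5)
  +(−1)^0/∏(0,0,2,2,0,1)! = 1/4  (running 1/4)
⟨..|..⟩ = √(24/5)·(1/4) = +0.547723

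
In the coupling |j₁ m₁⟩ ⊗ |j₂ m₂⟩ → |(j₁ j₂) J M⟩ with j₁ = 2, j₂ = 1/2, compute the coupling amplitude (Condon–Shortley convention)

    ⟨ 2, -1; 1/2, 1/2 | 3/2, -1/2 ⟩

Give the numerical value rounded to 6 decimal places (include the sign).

triangle: 1!*3!*0!/5! = 6/120
(j±m)!: 1!*3!*1!*0!*1!*2! = 12
prefactor² = (2J+1)*Δ*N² = 12/5
  k=1: −1/(1!*0!*2!*0!*1!*0!) = -1/2
Σ = -1/2  ⇒  CG² = 12/5*(-1/2)² = 3/5
CG = −√(3/5) = -0.774597

−√(3/5) ≈ -0.774597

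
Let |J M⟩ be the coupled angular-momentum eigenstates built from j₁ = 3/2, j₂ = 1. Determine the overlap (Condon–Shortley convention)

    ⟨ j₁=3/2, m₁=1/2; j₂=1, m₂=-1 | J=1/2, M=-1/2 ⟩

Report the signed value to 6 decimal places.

triangle: 2!·1!·0!/4! = 2/24
(j±m)!: 2!·1!·0!·2!·0!·1! = 4
prefactor² = (2J+1)·Δ·N² = 2/3
  k=0: +1/(0!·2!·1!·0!·0!·0!) = 1/2
Σ = 1/2  ⇒  CG² = 2/3·1/2² = 1/6
CG = +√(1/6) = +0.408248

+0.408248  (= +√(1/6))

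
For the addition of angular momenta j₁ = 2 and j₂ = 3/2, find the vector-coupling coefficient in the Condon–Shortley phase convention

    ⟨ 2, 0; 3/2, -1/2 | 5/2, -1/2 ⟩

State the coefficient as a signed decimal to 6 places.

+√(3/35) ≈ +0.292770

√[6·1!3!2!/7! · 2!2!1!2!2!3!] = √(48/35)
  +(−1)^0/∏(0,1,2,1,1,1)! = 1/2  (running 1/2)
  +(−1)^1/∏(1,0,1,0,2,2)! = -1/4  (running 1/4)
⟨..|..⟩ = √(48/35)·(1/4) = +0.292770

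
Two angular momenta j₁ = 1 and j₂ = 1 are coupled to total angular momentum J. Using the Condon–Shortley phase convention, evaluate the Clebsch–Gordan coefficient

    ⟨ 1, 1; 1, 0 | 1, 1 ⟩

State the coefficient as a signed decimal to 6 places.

√[3·1!1!1!/4! · 2!0!1!1!2!0!] = √(1/2)
  +(−1)^0/∏(0,1,0,1,1,0)! = 1  (running 1)
⟨..|..⟩ = √(1/2)·(1) = +0.707107

+√(1/2) = +0.707107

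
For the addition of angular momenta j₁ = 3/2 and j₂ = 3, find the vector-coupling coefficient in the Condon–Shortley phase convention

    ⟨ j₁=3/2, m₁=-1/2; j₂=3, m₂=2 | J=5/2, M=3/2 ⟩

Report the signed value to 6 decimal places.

+√(1/14) ≈ +0.267261

j₁+j₂−J=2  J+j₁−j₂=1  J−j₁+j₂=4  j₁+j₂+J+1=8
(j₁±m₁, j₂±m₂, J±M) = (1,2,5,1,4,1)
P² = 288/7
sum k=1..2:
  [1] −1/24 = -1/24
  [2] +1/12 = 1/12
S = 1/24
C² = P²·S² = 1/14 ; C = +0.267261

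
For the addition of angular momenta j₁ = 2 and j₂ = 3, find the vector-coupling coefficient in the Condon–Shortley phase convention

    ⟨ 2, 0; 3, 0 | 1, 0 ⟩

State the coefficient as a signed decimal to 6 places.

+√(9/35) = +0.507093

triangle: 4!*0!*2!/7! = 48/5040
(j±m)!: 2!*2!*3!*3!*1!*1! = 144
prefactor² = (2J+1)*Δ*N² = 144/35
  k=2: +1/(2!*2!*0!*1!*0!*1!) = 1/4
Σ = 1/4  ⇒  CG² = 144/35*1/4² = 9/35
CG = +√(9/35) = +0.507093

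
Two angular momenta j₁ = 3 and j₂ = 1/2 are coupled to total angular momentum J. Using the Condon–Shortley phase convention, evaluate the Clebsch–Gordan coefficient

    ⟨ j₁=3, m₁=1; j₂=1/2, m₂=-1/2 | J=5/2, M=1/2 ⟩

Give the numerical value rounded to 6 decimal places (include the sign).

+√(4/7) ≈ +0.755929

j₁+j₂−J=1  J+j₁−j₂=5  J−j₁+j₂=0  j₁+j₂+J+1=7
(j₁±m₁, j₂±m₂, J±M) = (4,2,0,1,3,2)
P² = 576/7
sum k=0..0:
  [0] +1/12 = 1/12
S = 1/12
C² = P²·S² = 4/7 ; C = +0.755929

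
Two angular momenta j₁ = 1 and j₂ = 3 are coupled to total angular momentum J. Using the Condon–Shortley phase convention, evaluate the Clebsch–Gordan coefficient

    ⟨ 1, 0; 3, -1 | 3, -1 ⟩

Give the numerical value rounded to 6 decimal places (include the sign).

+0.288675

j₁+j₂−J=1  J+j₁−j₂=1  J−j₁+j₂=5  j₁+j₂+J+1=8
(j₁±m₁, j₂±m₂, J±M) = (1,1,2,4,2,4)
P² = 48
sum k=0..1:
  [0] +1/12 = 1/12
  [1] −1/24 = -1/24
S = 1/24
C² = P²·S² = 1/12 ; C = +0.288675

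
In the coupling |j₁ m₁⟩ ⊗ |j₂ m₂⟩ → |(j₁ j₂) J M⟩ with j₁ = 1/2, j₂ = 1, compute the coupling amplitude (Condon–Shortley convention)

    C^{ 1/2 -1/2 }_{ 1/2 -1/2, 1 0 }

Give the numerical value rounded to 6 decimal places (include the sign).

−√(1/3) ≈ -0.577350

j₁+j₂−J=1  J+j₁−j₂=0  J−j₁+j₂=1  j₁+j₂+J+1=3
(j₁±m₁, j₂±m₂, J±M) = (0,1,1,1,0,1)
P² = 1/3
sum k=1..1:
  [1] −1/1 = -1
S = -1
C² = P²·S² = 1/3 ; C = -0.577350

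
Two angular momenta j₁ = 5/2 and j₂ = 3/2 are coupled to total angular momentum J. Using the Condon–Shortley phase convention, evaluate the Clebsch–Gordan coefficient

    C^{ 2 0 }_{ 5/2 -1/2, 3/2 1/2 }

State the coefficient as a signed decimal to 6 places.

triangle: 2!*3!*1!/7! = 12/5040
(j±m)!: 2!*3!*2!*1!*2!*2! = 96
prefactor² = (2J+1)*Δ*N² = 8/7
  k=1: −1/(1!*1!*2!*1!*1!*0!) = -1/2
  k=2: +1/(2!*0!*1!*0!*2!*1!) = 1/4
Σ = -1/4  ⇒  CG² = 8/7*(-1/4)² = 1/14
CG = −√(1/14) = -0.267261

−√(1/14) ≈ -0.267261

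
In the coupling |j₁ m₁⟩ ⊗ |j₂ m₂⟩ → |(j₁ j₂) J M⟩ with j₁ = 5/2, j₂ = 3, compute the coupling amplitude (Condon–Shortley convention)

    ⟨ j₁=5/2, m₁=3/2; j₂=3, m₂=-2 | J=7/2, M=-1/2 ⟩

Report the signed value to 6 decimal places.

√[8·2!3!4!/10! · 4!1!1!5!3!4!] = √(9216/35)
  +(−1)^0/∏(0,2,1,1,2,3)! = 1/24  (running 1/24)
  +(−1)^1/∏(1,1,0,0,3,4)! = -1/144  (running 5/144)
⟨..|..⟩ = √(9216/35)·(5/144) = +0.563436

+√(20/63) ≈ +0.563436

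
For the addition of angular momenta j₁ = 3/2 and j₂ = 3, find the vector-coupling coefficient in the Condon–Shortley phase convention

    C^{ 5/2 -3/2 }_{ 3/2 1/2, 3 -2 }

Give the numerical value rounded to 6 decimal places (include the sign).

+0.267261

triangle: 2!·1!·4!/8! = 48/40320
(j±m)!: 2!·1!·1!·5!·1!·4! = 5760
prefactor² = (2J+1)·Δ·N² = 288/7
  k=0: +1/(0!·2!·1!·1!·0!·3!) = 1/12
  k=1: −1/(1!·1!·0!·0!·1!·4!) = -1/24
Σ = 1/24  ⇒  CG² = 288/7·1/24² = 1/14
CG = +√(1/14) = +0.267261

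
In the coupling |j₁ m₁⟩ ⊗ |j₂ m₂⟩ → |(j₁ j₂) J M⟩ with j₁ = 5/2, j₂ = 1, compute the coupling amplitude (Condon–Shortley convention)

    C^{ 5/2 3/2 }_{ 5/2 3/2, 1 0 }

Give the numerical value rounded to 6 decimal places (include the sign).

√[6·1!4!1!/7! · 4!1!1!1!4!1!] = √(576/35)
  +(−1)^0/∏(0,1,1,1,3,0)! = 1/6  (running 1/6)
  +(−1)^1/∏(1,0,0,0,4,1)! = -1/24  (running 1/8)
⟨..|..⟩ = √(576/35)·(1/8) = +0.507093

+0.507093  (= +√(9/35))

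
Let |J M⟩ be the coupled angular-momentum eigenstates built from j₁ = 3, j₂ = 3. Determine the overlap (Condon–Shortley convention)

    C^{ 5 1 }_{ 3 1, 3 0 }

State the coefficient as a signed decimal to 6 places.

+0.345033  (= +√(5/42))

j₁+j₂−J=1  J+j₁−j₂=5  J−j₁+j₂=5  j₁+j₂+J+1=12
(j₁±m₁, j₂±m₂, J±M) = (4,2,3,3,6,4)
P² = 69120/7
sum k=0..1:
  [0] +1/144 = 1/144
  [1] −1/288 = -1/288
S = 1/288
C² = P²·S² = 5/42 ; C = +0.345033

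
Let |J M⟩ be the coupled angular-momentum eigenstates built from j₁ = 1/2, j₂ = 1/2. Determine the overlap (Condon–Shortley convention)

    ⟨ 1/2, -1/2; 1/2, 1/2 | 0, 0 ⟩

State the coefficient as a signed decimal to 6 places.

triangle: 1!·0!·0!/2! = 1/2
(j±m)!: 0!·1!·1!·0!·0!·0! = 1
prefactor² = (2J+1)·Δ·N² = 1/2
  k=1: −1/(1!·0!·0!·0!·0!·0!) = -1
Σ = -1  ⇒  CG² = 1/2·(-1)² = 1/2
CG = −√(1/2) = -0.707107

−√(1/2) = -0.707107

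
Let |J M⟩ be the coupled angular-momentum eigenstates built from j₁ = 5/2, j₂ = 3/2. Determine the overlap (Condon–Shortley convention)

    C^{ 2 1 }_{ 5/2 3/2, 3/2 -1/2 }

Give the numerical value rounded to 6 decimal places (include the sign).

+√(1/42) ≈ +0.154303

triangle: 2!*3!*1!/7! = 12/5040
(j±m)!: 4!*1!*1!*2!*3!*1! = 288
prefactor² = (2J+1)*Δ*N² = 24/7
  k=0: +1/(0!*2!*1!*1!*2!*0!) = 1/4
  k=1: −1/(1!*1!*0!*0!*3!*1!) = -1/6
Σ = 1/12  ⇒  CG² = 24/7*1/12² = 1/42
CG = +√(1/42) = +0.154303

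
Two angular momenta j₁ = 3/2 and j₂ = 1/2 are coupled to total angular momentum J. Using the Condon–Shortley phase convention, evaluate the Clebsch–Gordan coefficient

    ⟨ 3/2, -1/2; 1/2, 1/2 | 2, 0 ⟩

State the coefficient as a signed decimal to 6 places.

+0.707107  (= +√(1/2))

triangle: 0!*3!*1!/5! = 6/120
(j±m)!: 1!*2!*1!*0!*2!*2! = 8
prefactor² = (2J+1)*Δ*N² = 2
  k=0: +1/(0!*0!*2!*1!*1!*0!) = 1/2
Σ = 1/2  ⇒  CG² = 2*1/2² = 1/2
CG = +√(1/2) = +0.707107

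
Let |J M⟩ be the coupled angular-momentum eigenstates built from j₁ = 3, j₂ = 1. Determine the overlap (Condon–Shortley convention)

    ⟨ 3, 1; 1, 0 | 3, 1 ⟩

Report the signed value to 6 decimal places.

+0.288675  (= +√(1/12))

√[7·1!5!1!/8! · 4!2!1!1!4!2!] = √(48)
  +(−1)^0/∏(0,1,2,1,3,0)! = 1/12  (running 1/12)
  +(−1)^1/∏(1,0,1,0,4,1)! = -1/24  (running 1/24)
⟨..|..⟩ = √(48)·(1/24) = +0.288675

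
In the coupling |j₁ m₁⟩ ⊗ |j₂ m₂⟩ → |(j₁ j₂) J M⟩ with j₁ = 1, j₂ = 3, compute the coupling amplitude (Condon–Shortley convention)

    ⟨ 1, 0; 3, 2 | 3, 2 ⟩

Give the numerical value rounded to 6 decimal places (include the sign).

-0.577350  (= −√(1/3))

triangle: 1!*1!*5!/8! = 120/40320
(j±m)!: 1!*1!*5!*1!*5!*1! = 14400
prefactor² = (2J+1)*Δ*N² = 300
  k=0: +1/(0!*1!*1!*5!*0!*0!) = 1/120
  k=1: −1/(1!*0!*0!*4!*1!*1!) = -1/24
Σ = -1/30  ⇒  CG² = 300*(-1/30)² = 1/3
CG = −√(1/3) = -0.577350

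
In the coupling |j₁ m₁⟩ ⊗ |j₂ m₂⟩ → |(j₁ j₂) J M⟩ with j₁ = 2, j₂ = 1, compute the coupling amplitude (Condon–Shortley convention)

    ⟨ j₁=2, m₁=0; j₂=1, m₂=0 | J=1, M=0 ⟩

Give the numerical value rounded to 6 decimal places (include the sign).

j₁+j₂−J=2  J+j₁−j₂=2  J−j₁+j₂=0  j₁+j₂+J+1=5
(j₁±m₁, j₂±m₂, J±M) = (2,2,1,1,1,1)
P² = 2/5
sum k=1..1:
  [1] −1/1 = -1
S = -1
C² = P²·S² = 2/5 ; C = -0.632456

−√(2/5) = -0.632456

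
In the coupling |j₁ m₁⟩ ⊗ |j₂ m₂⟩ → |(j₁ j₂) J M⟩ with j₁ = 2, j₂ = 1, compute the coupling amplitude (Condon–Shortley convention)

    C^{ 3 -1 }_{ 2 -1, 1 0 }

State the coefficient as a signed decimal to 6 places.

√[7·0!4!2!/7! · 1!3!1!1!2!4!] = √(96/5)
  +(−1)^0/∏(0,0,3,1,1,1)! = 1/6  (running 1/6)
⟨..|..⟩ = √(96/5)·(1/6) = +0.730297

+√(8/15) = +0.730297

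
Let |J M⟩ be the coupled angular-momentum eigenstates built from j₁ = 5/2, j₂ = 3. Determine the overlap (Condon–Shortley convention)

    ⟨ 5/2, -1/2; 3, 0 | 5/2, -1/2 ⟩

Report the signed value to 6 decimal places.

triangle: 3!×2!×3!/9! = 72/362880
(j±m)!: 2!×3!×3!×3!×2!×3! = 5184
prefactor² = (2J+1)×Δ×N² = 216/35
  k=1: −1/(1!×2!×2!×2!×0!×1!) = -1/8
  k=2: +1/(2!×1!×1!×1!×1!×2!) = 1/4
  k=3: −1/(3!×0!×0!×0!×2!×3!) = -1/72
Σ = 1/9  ⇒  CG² = 216/35×1/9² = 8/105
CG = +√(8/105) = +0.276026

+√(8/105) = +0.276026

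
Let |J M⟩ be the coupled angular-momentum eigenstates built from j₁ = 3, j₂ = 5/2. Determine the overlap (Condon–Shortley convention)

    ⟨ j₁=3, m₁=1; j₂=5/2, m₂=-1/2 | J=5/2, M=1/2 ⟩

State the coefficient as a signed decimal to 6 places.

j₁+j₂−J=3  J+j₁−j₂=3  J−j₁+j₂=2  j₁+j₂+J+1=9
(j₁±m₁, j₂±m₂, J±M) = (4,2,2,3,3,2)
P² = 288/35
sum k=0..2:
  [0] +1/24 = 1/24
  [1] −1/4 = -1/4
  [2] +1/24 = 1/24
S = -1/6
C² = P²·S² = 8/35 ; C = -0.478091

-0.478091  (= −√(8/35))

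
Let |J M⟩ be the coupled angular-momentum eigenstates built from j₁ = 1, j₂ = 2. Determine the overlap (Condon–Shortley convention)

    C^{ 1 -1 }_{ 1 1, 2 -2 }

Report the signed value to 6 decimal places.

+0.774597  (= +√(3/5))

√[3·2!0!2!/5! · 2!0!0!4!0!2!] = √(48/5)
  +(−1)^0/∏(0,2,0,0,0,2)! = 1/4  (running 1/4)
⟨..|..⟩ = √(48/5)·(1/4) = +0.774597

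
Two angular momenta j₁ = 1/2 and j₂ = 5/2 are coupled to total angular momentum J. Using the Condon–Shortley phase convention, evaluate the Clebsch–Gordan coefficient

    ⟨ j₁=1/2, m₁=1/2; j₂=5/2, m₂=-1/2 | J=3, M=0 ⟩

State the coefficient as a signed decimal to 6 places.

j₁+j₂−J=0  J+j₁−j₂=1  J−j₁+j₂=5  j₁+j₂+J+1=7
(j₁±m₁, j₂±m₂, J±M) = (1,0,2,3,3,3)
P² = 72
sum k=0..0:
  [0] +1/12 = 1/12
S = 1/12
C² = P²·S² = 1/2 ; C = +0.707107

+0.707107  (= +√(1/2))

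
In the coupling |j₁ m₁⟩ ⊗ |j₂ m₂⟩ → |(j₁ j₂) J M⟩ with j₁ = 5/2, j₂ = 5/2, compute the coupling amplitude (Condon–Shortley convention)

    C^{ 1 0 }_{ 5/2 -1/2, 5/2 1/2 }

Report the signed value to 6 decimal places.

triangle: 4!*1!*1!/7! = 24/5040
(j±m)!: 2!*3!*3!*2!*1!*1! = 144
prefactor² = (2J+1)*Δ*N² = 72/35
  k=2: +1/(2!*2!*1!*1!*0!*0!) = 1/4
  k=3: −1/(3!*1!*0!*0!*1!*1!) = -1/6
Σ = 1/12  ⇒  CG² = 72/35*1/12² = 1/70
CG = +√(1/70) = +0.119523

+0.119523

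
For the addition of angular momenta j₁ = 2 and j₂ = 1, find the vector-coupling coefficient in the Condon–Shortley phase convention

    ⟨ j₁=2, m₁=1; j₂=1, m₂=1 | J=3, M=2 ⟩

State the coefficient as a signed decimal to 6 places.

j₁+j₂−J=0  J+j₁−j₂=4  J−j₁+j₂=2  j₁+j₂+J+1=7
(j₁±m₁, j₂±m₂, J±M) = (3,1,2,0,5,1)
P² = 96
sum k=0..0:
  [0] +1/12 = 1/12
S = 1/12
C² = P²·S² = 2/3 ; C = +0.816497

+√(2/3) ≈ +0.816497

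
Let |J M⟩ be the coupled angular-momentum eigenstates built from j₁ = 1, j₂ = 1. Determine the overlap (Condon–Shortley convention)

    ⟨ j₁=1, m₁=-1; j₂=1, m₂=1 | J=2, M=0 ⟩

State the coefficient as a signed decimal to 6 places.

+√(1/6) ≈ +0.408248

√[5·0!2!2!/5! · 0!2!2!0!2!2!] = √(8/3)
  +(−1)^0/∏(0,0,2,2,0,0)! = 1/4  (running 1/4)
⟨..|..⟩ = √(8/3)·(1/4) = +0.408248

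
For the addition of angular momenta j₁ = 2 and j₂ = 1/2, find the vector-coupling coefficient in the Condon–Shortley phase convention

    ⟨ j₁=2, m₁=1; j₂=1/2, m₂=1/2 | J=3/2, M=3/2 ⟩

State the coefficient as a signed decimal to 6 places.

−√(1/5) = -0.447214

√[4·1!3!0!/5! · 3!1!1!0!3!0!] = √(36/5)
  +(−1)^1/∏(1,0,0,0,3,0)! = -1/6  (running -1/6)
⟨..|..⟩ = √(36/5)·(-1/6) = -0.447214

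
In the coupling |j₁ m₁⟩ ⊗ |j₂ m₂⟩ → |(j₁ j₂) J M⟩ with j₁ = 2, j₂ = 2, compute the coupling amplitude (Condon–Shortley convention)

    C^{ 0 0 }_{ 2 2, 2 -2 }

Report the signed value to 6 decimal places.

triangle: 4!×0!×0!/5! = 24/120
(j±m)!: 4!×0!×0!×4!×0!×0! = 576
prefactor² = (2J+1)×Δ×N² = 576/5
  k=0: +1/(0!×4!×0!×0!×0!×0!) = 1/24
Σ = 1/24  ⇒  CG² = 576/5×1/24² = 1/5
CG = +√(1/5) = +0.447214

+√(1/5) ≈ +0.447214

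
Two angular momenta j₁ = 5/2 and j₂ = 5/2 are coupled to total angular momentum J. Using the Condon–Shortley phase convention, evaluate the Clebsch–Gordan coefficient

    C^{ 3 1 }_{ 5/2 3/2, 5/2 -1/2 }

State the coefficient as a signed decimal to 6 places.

j₁+j₂−J=2  J+j₁−j₂=3  J−j₁+j₂=3  j₁+j₂+J+1=9
(j₁±m₁, j₂±m₂, J±M) = (4,1,2,3,4,2)
P² = 96/5
sum k=0..1:
  [0] +1/8 = 1/8
  [1] −1/12 = -1/12
S = 1/24
C² = P²·S² = 1/30 ; C = +0.182574

+√(1/30) ≈ +0.182574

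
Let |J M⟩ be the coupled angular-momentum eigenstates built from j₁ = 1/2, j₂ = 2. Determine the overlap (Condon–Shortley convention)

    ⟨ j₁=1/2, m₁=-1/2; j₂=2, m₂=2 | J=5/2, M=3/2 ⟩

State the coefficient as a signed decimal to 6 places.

+0.447214

√[6·0!1!4!/6! · 0!1!4!0!4!1!] = √(576/5)
  +(−1)^0/∏(0,0,1,4,0,0)! = 1/24  (running 1/24)
⟨..|..⟩ = √(576/5)·(1/24) = +0.447214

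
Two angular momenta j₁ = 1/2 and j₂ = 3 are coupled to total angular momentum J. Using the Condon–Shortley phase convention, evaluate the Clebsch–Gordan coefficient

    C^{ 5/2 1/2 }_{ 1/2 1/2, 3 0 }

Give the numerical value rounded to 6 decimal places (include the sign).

√[6·1!0!5!/7! · 1!0!3!3!3!2!] = √(432/7)
  +(−1)^0/∏(0,1,0,3,0,2)! = 1/12  (running 1/12)
⟨..|..⟩ = √(432/7)·(1/12) = +0.654654

+√(3/7) ≈ +0.654654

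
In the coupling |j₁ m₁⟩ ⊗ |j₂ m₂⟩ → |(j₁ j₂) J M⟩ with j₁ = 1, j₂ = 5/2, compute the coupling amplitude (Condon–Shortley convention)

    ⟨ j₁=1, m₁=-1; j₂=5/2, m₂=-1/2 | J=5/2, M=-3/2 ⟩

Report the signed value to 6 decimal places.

-0.676123  (= −√(16/35))

triangle: 1!×1!×4!/7! = 24/5040
(j±m)!: 0!×2!×2!×3!×1!×4! = 576
prefactor² = (2J+1)×Δ×N² = 576/35
  k=1: −1/(1!×0!×1!×1!×0!×3!) = -1/6
Σ = -1/6  ⇒  CG² = 576/35×(-1/6)² = 16/35
CG = −√(16/35) = -0.676123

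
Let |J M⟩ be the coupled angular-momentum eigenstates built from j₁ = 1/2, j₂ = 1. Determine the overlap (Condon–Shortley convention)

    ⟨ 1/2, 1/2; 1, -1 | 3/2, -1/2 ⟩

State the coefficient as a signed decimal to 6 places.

+√(1/3) = +0.577350

√[4·0!1!2!/4! · 1!0!0!2!1!2!] = √(4/3)
  +(−1)^0/∏(0,0,0,0,1,2)! = 1/2  (running 1/2)
⟨..|..⟩ = √(4/3)·(1/2) = +0.577350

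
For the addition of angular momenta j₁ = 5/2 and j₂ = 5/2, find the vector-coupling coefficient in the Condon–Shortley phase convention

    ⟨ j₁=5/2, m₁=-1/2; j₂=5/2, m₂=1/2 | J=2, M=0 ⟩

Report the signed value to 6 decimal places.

+0.436436

j₁+j₂−J=3  J+j₁−j₂=2  J−j₁+j₂=2  j₁+j₂+J+1=8
(j₁±m₁, j₂±m₂, J±M) = (2,3,3,2,2,2)
P² = 12/7
sum k=1..3:
  [1] −1/8 = -1/8
  [2] +1/2 = 1/2
  [3] −1/24 = -1/24
S = 1/3
C² = P²·S² = 4/21 ; C = +0.436436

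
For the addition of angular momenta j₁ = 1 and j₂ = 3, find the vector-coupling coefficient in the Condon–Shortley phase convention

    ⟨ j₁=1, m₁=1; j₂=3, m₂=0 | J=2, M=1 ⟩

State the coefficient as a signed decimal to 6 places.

+√(1/7) = +0.377964

√[5·2!0!4!/7! · 2!0!3!3!3!1!] = √(144/7)
  +(−1)^0/∏(0,2,0,3,0,1)! = 1/12  (running 1/12)
⟨..|..⟩ = √(144/7)·(1/12) = +0.377964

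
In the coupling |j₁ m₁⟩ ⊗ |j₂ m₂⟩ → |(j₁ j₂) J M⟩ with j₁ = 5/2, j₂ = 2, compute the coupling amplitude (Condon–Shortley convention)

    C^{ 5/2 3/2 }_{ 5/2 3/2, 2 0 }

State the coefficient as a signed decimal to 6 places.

−√(1/70) = -0.119523

j₁+j₂−J=2  J+j₁−j₂=3  J−j₁+j₂=2  j₁+j₂+J+1=8
(j₁±m₁, j₂±m₂, J±M) = (4,1,2,2,4,1)
P² = 288/35
sum k=0..1:
  [0] +1/8 = 1/8
  [1] −1/6 = -1/6
S = -1/24
C² = P²·S² = 1/70 ; C = -0.119523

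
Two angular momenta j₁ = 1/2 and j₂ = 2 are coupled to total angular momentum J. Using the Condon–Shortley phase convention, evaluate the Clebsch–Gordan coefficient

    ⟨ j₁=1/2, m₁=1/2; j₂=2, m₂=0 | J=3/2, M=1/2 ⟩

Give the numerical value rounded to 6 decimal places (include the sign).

√[4·1!0!3!/5! · 1!0!2!2!2!1!] = √(8/5)
  +(−1)^0/∏(0,1,0,2,0,1)! = 1/2  (running 1/2)
⟨..|..⟩ = √(8/5)·(1/2) = +0.632456

+0.632456  (= +√(2/5))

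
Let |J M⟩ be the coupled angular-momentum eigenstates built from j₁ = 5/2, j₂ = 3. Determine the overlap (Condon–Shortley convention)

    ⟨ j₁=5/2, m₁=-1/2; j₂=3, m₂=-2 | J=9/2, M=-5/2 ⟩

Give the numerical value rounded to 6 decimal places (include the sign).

+√(49/198) ≈ +0.497468

j₁+j₂−J=1  J+j₁−j₂=4  J−j₁+j₂=5  j₁+j₂+J+1=11
(j₁±m₁, j₂±m₂, J±M) = (2,3,1,5,2,7)
P² = 115200/11
sum k=0..1:
  [0] +1/144 = 1/144
  [1] −1/480 = -1/480
S = 7/1440
C² = P²·S² = 49/198 ; C = +0.497468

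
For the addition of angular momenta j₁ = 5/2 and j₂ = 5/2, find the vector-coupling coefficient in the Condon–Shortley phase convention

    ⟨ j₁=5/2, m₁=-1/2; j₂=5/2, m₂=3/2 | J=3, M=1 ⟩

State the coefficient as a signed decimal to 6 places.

√[7·2!3!3!/9! · 2!3!4!1!4!2!] = √(96/5)
  +(−1)^1/∏(1,1,2,3,1,0)! = -1/12  (running -1/12)
  +(−1)^2/∏(2,0,1,2,2,1)! = 1/8  (running 1/24)
⟨..|..⟩ = √(96/5)·(1/24) = +0.182574

+√(1/30) = +0.182574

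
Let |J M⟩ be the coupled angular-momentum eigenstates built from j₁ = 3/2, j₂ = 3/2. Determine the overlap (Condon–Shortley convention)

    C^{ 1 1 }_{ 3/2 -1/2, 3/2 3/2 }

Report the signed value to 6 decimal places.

triangle: 2!*1!*1!/5! = 2/120
(j±m)!: 1!*2!*3!*0!*2!*0! = 24
prefactor² = (2J+1)*Δ*N² = 6/5
  k=2: +1/(2!*0!*0!*1!*1!*0!) = 1/2
Σ = 1/2  ⇒  CG² = 6/5*1/2² = 3/10
CG = +√(3/10) = +0.547723

+0.547723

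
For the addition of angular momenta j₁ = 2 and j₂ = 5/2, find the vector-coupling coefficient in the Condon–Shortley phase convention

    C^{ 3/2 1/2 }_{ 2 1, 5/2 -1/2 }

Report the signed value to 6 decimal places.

−√(5/21) = -0.487950

triangle: 3!*1!*2!/7! = 12/5040
(j±m)!: 3!*1!*2!*3!*2!*1! = 144
prefactor² = (2J+1)*Δ*N² = 48/35
  k=0: +1/(0!*3!*1!*2!*0!*0!) = 1/12
  k=1: −1/(1!*2!*0!*1!*1!*1!) = -1/2
Σ = -5/12  ⇒  CG² = 48/35*(-5/12)² = 5/21
CG = −√(5/21) = -0.487950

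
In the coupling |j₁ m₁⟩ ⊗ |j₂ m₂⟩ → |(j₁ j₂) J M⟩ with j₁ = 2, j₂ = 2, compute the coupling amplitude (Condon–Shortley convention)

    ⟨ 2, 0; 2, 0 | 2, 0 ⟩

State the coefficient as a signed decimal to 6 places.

-0.534522

√[5·2!2!2!/7! · 2!2!2!2!2!2!] = √(32/63)
  +(−1)^0/∏(0,2,2,2,0,0)! = 1/8  (running 1/8)
  +(−1)^1/∏(1,1,1,1,1,1)! = -1  (running -7/8)
  +(−1)^2/∏(2,0,0,0,2,2)! = 1/8  (running -3/4)
⟨..|..⟩ = √(32/63)·(-3/4) = -0.534522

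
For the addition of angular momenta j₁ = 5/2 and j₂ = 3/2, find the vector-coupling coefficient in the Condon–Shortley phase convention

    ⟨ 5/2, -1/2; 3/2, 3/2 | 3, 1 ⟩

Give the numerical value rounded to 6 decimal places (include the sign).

√[7·1!4!2!/8! · 2!3!3!0!4!2!] = √(144/5)
  +(−1)^1/∏(1,0,2,2,2,0)! = -1/8  (running -1/8)
⟨..|..⟩ = √(144/5)·(-1/8) = -0.670820

-0.670820  (= −√(9/20))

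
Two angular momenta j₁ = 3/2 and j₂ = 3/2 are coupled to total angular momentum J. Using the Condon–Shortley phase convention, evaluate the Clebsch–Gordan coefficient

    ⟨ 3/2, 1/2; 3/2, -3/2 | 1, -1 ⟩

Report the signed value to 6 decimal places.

j₁+j₂−J=2  J+j₁−j₂=1  J−j₁+j₂=1  j₁+j₂+J+1=5
(j₁±m₁, j₂±m₂, J±M) = (2,1,0,3,0,2)
P² = 6/5
sum k=0..0:
  [0] +1/2 = 1/2
S = 1/2
C² = P²·S² = 3/10 ; C = +0.547723

+0.547723  (= +√(3/10))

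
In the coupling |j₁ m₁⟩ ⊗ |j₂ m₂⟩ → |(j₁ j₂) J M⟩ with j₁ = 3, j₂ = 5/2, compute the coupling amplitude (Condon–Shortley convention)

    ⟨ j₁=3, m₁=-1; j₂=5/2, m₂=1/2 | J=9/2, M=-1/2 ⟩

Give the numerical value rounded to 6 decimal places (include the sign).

-0.480500  (= −√(160/693))

triangle: 1!×5!×4!/11! = 2880/39916800
(j±m)!: 2!×4!×3!×2!×4!×5! = 1658880
prefactor² = (2J+1)×Δ×N² = 92160/77
  k=0: +1/(0!×1!×4!×3!×1!×1!) = 1/144
  k=1: −1/(1!×0!×3!×2!×2!×2!) = -1/48
Σ = -1/72  ⇒  CG² = 92160/77×(-1/72)² = 160/693
CG = −√(160/693) = -0.480500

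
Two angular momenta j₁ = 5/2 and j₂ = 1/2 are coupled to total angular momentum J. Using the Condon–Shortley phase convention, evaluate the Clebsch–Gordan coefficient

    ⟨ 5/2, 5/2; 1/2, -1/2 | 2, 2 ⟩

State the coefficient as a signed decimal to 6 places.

+0.912871

triangle: 1!×4!×0!/6! = 24/720
(j±m)!: 5!×0!×0!×1!×4!×0! = 2880
prefactor² = (2J+1)×Δ×N² = 480
  k=0: +1/(0!×1!×0!×0!×4!×0!) = 1/24
Σ = 1/24  ⇒  CG² = 480×1/24² = 5/6
CG = +√(5/6) = +0.912871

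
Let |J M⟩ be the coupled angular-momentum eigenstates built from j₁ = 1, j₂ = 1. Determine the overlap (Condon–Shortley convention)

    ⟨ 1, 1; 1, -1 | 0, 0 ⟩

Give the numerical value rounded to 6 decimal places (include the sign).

+0.577350  (= +√(1/3))

√[1·2!0!0!/3! · 2!0!0!2!0!0!] = √(4/3)
  +(−1)^0/∏(0,2,0,0,0,0)! = 1/2  (running 1/2)
⟨..|..⟩ = √(4/3)·(1/2) = +0.577350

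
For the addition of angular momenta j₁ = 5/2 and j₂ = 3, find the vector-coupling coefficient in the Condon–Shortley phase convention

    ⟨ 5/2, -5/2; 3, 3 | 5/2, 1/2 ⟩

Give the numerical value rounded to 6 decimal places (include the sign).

√[6·3!2!3!/9! · 0!5!6!0!3!2!] = √(8640/7)
  +(−1)^3/∏(3,0,2,3,0,0)! = -1/72  (running -1/72)
⟨..|..⟩ = √(8640/7)·(-1/72) = -0.487950

−√(5/21) ≈ -0.487950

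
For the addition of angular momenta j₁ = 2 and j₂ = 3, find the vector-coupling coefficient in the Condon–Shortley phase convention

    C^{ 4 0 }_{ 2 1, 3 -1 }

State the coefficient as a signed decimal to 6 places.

j₁+j₂−J=1  J+j₁−j₂=3  J−j₁+j₂=5  j₁+j₂+J+1=10
(j₁±m₁, j₂±m₂, J±M) = (3,1,2,4,4,4)
P² = 10368/35
sum k=0..1:
  [0] +1/24 = 1/24
  [1] −1/144 = -1/144
S = 5/144
C² = P²·S² = 5/14 ; C = +0.597614

+√(5/14) ≈ +0.597614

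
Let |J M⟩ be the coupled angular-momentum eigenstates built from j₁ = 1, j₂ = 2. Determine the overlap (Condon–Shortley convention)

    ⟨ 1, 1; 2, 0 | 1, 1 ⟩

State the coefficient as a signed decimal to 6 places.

√[3·2!0!2!/5! · 2!0!2!2!2!0!] = √(8/5)
  +(−1)^0/∏(0,2,0,2,0,0)! = 1/4  (running 1/4)
⟨..|..⟩ = √(8/5)·(1/4) = +0.316228

+√(1/10) ≈ +0.316228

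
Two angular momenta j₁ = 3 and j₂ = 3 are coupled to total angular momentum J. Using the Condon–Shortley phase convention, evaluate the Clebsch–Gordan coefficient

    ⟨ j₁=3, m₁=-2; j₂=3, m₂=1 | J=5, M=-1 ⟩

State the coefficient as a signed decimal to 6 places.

√[11·1!5!5!/12! · 1!5!4!2!4!6!] = √(230400/7)
  +(−1)^0/∏(0,1,5,4,0,1)! = 1/2880  (running 1/2880)
  +(−1)^1/∏(1,0,4,3,1,2)! = -1/288  (running -1/320)
⟨..|..⟩ = √(230400/7)·(-1/320) = -0.566947

-0.566947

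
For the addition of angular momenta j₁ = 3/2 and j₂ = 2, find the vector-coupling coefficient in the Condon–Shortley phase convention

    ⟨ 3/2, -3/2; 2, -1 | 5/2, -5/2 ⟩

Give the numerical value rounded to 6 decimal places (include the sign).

−√(3/7) = -0.654654

j₁+j₂−J=1  J+j₁−j₂=2  J−j₁+j₂=3  j₁+j₂+J+1=7
(j₁±m₁, j₂±m₂, J±M) = (0,3,1,3,0,5)
P² = 432/7
sum k=1..1:
  [1] −1/12 = -1/12
S = -1/12
C² = P²·S² = 3/7 ; C = -0.654654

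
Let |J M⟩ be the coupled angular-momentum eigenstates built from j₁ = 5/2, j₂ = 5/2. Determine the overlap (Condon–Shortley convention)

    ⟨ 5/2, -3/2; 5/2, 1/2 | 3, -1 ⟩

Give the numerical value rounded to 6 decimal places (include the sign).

triangle: 2!·3!·3!/9! = 72/362880
(j±m)!: 1!·4!·3!·2!·2!·4! = 13824
prefactor² = (2J+1)·Δ·N² = 96/5
  k=1: −1/(1!·1!·3!·2!·0!·1!) = -1/12
  k=2: +1/(2!·0!·2!·1!·1!·2!) = 1/8
Σ = 1/24  ⇒  CG² = 96/5·1/24² = 1/30
CG = +√(1/30) = +0.182574

+0.182574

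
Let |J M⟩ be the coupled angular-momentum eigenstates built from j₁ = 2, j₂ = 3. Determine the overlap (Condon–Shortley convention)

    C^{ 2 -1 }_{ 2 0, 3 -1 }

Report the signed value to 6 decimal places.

-0.377964

√[5·3!1!3!/8! · 2!2!2!4!1!3!] = √(36/7)
  +(−1)^1/∏(1,2,1,1,0,2)! = -1/4  (running -1/4)
  +(−1)^2/∏(2,1,0,0,1,3)! = 1/12  (running -1/6)
⟨..|..⟩ = √(36/7)·(-1/6) = -0.377964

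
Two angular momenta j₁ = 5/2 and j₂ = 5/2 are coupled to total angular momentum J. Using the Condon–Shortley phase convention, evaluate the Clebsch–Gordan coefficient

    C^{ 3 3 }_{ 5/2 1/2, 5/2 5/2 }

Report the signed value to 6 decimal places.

triangle: 2!×3!×3!/9! = 72/362880
(j±m)!: 3!×2!×5!×0!×6!×0! = 1036800
prefactor² = (2J+1)×Δ×N² = 1440
  k=2: +1/(2!×0!×0!×3!×3!×0!) = 1/72
Σ = 1/72  ⇒  CG² = 1440×1/72² = 5/18
CG = +√(5/18) = +0.527046

+√(5/18) = +0.527046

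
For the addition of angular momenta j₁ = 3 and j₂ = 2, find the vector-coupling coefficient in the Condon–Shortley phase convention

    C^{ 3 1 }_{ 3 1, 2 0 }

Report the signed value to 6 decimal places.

-0.387298

triangle: 2!*4!*2!/9! = 96/362880
(j±m)!: 4!*2!*2!*2!*4!*2! = 9216
prefactor² = (2J+1)*Δ*N² = 256/15
  k=0: +1/(0!*2!*2!*2!*2!*0!) = 1/16
  k=1: −1/(1!*1!*1!*1!*3!*1!) = -1/6
  k=2: +1/(2!*0!*0!*0!*4!*2!) = 1/96
Σ = -3/32  ⇒  CG² = 256/15*(-3/32)² = 3/20
CG = −√(3/20) = -0.387298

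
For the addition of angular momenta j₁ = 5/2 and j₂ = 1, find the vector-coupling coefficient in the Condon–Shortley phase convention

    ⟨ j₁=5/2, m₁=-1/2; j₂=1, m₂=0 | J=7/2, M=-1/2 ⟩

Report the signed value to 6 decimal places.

triangle: 0!×5!×2!/8! = 240/40320
(j±m)!: 2!×3!×1!×1!×3!×4! = 1728
prefactor² = (2J+1)×Δ×N² = 576/7
  k=0: +1/(0!×0!×3!×1!×2!×1!) = 1/12
Σ = 1/12  ⇒  CG² = 576/7×1/12² = 4/7
CG = +√(4/7) = +0.755929

+0.755929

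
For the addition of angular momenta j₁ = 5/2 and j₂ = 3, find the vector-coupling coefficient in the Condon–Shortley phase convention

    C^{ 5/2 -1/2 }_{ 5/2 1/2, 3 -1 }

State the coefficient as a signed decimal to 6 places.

triangle: 3!·2!·3!/9! = 72/362880
(j±m)!: 3!·2!·2!·4!·2!·3! = 6912
prefactor² = (2J+1)·Δ·N² = 288/35
  k=0: +1/(0!·3!·2!·2!·0!·1!) = 1/24
  k=1: −1/(1!·2!·1!·1!·1!·2!) = -1/4
  k=2: +1/(2!·1!·0!·0!·2!·3!) = 1/24
Σ = -1/6  ⇒  CG² = 288/35·(-1/6)² = 8/35
CG = −√(8/35) = -0.478091

−√(8/35) = -0.478091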